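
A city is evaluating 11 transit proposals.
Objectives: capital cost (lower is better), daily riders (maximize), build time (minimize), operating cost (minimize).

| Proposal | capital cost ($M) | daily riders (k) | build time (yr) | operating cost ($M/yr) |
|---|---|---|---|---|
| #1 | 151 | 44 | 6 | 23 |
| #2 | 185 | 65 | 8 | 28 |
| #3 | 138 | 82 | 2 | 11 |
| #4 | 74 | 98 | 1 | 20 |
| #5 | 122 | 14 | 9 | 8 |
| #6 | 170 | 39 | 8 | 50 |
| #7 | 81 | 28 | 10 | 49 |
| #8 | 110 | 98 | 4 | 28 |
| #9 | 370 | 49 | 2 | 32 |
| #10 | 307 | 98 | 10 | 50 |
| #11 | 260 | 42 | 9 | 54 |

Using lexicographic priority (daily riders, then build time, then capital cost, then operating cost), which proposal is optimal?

#4

First maximize daily riders: best is 98, kept {#4, #8, #10}.
Then minimize build time: best is 1, kept {#4}.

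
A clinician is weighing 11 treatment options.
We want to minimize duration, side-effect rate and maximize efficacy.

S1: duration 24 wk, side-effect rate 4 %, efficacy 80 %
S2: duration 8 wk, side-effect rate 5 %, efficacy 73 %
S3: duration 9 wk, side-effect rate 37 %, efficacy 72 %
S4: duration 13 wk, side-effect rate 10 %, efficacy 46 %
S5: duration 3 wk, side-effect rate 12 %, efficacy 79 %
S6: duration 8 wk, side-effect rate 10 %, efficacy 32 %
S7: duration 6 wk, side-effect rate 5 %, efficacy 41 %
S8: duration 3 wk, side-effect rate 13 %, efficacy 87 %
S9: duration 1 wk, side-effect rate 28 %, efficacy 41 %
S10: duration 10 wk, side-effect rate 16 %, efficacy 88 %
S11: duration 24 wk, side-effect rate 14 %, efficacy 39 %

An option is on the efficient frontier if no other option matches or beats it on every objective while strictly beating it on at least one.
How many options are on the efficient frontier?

S1: not dominated (best side-effect rate).
S2: not dominated.
S3: dominated by S2 (duration 8≤9, side-effect rate 5≤37, efficacy 73≥72).
S4: dominated by S2 (duration 8≤13, side-effect rate 5≤10, efficacy 73≥46).
S5: not dominated.
S6: dominated by S2 (duration 8≤8, side-effect rate 5≤10, efficacy 73≥32).
S7: not dominated.
S8: not dominated.
S9: not dominated (best duration).
S10: not dominated (best efficacy).
S11: dominated by S1 (duration 24≤24, side-effect rate 4≤14, efficacy 80≥39).
Pareto-optimal: S1, S2, S5, S7, S8, S9, S10 → 7.

7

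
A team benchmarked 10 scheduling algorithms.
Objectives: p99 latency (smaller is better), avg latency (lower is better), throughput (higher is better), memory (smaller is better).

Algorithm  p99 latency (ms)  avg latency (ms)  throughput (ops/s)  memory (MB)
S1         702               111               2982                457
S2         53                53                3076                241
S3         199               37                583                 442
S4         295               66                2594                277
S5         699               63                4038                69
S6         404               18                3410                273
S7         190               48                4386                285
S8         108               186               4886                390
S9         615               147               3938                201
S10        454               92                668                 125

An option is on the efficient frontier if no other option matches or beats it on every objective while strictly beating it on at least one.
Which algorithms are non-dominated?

S1: dominated by S2 (p99 latency 53≤702, avg latency 53≤111, throughput 3076≥2982, memory 241≤457).
S2: not dominated (best p99 latency).
S3: not dominated.
S4: dominated by S2 (p99 latency 53≤295, avg latency 53≤66, throughput 3076≥2594, memory 241≤277).
S5: not dominated (best memory).
S6: not dominated (best avg latency).
S7: not dominated.
S8: not dominated (best throughput).
S9: not dominated.
S10: not dominated.

S2, S3, S5, S6, S7, S8, S9, S10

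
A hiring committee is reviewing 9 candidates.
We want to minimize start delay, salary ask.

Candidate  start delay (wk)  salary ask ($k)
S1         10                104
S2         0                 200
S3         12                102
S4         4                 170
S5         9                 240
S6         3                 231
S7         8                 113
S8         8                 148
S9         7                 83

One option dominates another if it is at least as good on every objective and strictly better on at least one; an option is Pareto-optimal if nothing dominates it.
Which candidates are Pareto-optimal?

S1: dominated by S9 (start delay 7≤10, salary ask 83≤104).
S2: not dominated (best start delay).
S3: dominated by S9 (start delay 7≤12, salary ask 83≤102).
S4: not dominated.
S5: dominated by S2 (start delay 0≤9, salary ask 200≤240).
S6: dominated by S2 (start delay 0≤3, salary ask 200≤231).
S7: dominated by S9 (start delay 7≤8, salary ask 83≤113).
S8: dominated by S7 (start delay 8≤8, salary ask 113≤148).
S9: not dominated (best salary ask).

S2, S4, S9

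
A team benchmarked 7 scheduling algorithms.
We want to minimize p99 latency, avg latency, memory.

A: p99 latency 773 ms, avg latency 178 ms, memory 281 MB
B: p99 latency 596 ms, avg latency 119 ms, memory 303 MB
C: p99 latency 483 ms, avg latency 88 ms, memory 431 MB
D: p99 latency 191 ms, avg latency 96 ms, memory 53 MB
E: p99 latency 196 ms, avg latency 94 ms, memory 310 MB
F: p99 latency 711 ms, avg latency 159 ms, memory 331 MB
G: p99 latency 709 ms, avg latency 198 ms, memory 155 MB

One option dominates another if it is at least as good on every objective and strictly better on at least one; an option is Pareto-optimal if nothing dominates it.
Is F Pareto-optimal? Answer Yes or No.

B vs F: p99 latency 596≤711, avg latency 119≤159, memory 303≤331 — B is at least as good on every objective and strictly better on at least one, so B dominates F.

No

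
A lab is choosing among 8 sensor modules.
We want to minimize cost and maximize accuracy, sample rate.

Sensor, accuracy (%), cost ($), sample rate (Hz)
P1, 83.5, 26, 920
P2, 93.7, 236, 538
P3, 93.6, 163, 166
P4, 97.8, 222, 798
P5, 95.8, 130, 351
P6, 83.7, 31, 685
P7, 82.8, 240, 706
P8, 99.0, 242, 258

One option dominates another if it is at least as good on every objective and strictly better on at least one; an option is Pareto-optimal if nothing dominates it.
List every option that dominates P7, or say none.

P1, P4

P1: accuracy 83.5≥82.8, cost 26≤240, sample rate 920≥706 — dominates P7.
P4: accuracy 97.8≥82.8, cost 222≤240, sample rate 798≥706 — dominates P7.
Others (P2, P3, P5, P6, P8) are each worse than P7 on at least one objective.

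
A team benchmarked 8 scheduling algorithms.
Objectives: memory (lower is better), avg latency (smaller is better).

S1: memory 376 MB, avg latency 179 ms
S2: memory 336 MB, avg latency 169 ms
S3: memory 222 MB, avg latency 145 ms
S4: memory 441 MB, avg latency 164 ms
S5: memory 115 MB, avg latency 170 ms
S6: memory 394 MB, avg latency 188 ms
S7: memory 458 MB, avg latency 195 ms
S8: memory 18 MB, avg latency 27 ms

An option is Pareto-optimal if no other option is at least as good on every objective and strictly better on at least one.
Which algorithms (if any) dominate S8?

S1: worse on memory (376 vs 18).
S2: worse on memory (336 vs 18).
S3: worse on memory (222 vs 18).
S4: worse on memory (441 vs 18).
S5: worse on memory (115 vs 18).
S6: worse on memory (394 vs 18).
S7: worse on memory (458 vs 18).
No option dominates S8.

none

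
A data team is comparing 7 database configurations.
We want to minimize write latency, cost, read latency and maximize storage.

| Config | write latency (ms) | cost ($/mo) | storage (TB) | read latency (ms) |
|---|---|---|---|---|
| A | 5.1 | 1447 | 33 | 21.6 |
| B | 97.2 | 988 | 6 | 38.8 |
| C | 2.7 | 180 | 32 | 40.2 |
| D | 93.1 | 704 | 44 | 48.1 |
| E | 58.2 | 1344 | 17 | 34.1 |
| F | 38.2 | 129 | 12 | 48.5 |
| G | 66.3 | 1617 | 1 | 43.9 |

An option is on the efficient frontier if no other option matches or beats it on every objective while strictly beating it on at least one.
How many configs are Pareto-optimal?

6

A: not dominated (best read latency).
B: not dominated.
C: not dominated (best write latency).
D: not dominated (best storage).
E: not dominated.
F: not dominated (best cost).
G: dominated by A (write latency 5.1≤66.3, cost 1447≤1617, storage 33≥1, read latency 21.6≤43.9).
Pareto-optimal: A, B, C, D, E, F → 6.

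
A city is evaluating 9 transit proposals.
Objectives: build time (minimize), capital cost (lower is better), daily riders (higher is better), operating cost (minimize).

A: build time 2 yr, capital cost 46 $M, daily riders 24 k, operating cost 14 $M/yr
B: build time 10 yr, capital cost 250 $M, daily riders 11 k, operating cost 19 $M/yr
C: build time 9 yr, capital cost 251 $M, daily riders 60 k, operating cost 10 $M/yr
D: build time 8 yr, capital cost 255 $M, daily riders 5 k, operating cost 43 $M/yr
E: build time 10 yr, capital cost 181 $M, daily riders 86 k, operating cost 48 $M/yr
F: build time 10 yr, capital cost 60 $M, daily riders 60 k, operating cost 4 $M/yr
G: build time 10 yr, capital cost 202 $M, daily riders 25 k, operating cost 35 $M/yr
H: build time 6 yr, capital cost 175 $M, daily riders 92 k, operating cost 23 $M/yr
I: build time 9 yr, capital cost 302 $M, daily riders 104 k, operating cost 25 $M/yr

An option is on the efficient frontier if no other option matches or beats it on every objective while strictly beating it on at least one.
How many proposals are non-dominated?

5

A: not dominated (best build time).
B: dominated by A (build time 2≤10, capital cost 46≤250, daily riders 24≥11, operating cost 14≤19).
C: not dominated.
D: dominated by A (build time 2≤8, capital cost 46≤255, daily riders 24≥5, operating cost 14≤43).
E: dominated by H (build time 6≤10, capital cost 175≤181, daily riders 92≥86, operating cost 23≤48).
F: not dominated (best operating cost).
G: dominated by F (build time 10≤10, capital cost 60≤202, daily riders 60≥25, operating cost 4≤35).
H: not dominated.
I: not dominated (best daily riders).
Pareto-optimal: A, C, F, H, I → 5.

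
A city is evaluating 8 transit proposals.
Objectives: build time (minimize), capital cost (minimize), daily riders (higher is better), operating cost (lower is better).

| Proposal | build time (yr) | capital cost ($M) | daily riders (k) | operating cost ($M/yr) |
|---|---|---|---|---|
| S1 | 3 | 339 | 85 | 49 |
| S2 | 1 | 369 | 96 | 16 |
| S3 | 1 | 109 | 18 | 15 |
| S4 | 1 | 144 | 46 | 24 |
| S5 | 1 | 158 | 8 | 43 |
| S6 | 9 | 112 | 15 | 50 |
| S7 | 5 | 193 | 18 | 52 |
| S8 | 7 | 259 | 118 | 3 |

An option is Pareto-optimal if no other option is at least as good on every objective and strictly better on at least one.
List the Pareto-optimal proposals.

S1: not dominated.
S2: not dominated.
S3: not dominated (best capital cost).
S4: not dominated.
S5: dominated by S3 (build time 1≤1, capital cost 109≤158, daily riders 18≥8, operating cost 15≤43).
S6: dominated by S3 (build time 1≤9, capital cost 109≤112, daily riders 18≥15, operating cost 15≤50).
S7: dominated by S3 (build time 1≤5, capital cost 109≤193, daily riders 18≥18, operating cost 15≤52).
S8: not dominated (best daily riders).

S1, S2, S3, S4, S8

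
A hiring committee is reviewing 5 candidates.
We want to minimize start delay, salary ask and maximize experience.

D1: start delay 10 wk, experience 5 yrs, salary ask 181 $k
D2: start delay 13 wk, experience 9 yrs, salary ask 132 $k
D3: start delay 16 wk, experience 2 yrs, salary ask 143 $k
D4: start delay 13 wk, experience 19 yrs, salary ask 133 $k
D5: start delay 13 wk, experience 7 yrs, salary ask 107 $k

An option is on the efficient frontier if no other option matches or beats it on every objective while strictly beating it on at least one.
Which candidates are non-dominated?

D1: not dominated (best start delay).
D2: not dominated.
D3: dominated by D2 (start delay 13≤16, experience 9≥2, salary ask 132≤143).
D4: not dominated (best experience).
D5: not dominated (best salary ask).

D1, D2, D4, D5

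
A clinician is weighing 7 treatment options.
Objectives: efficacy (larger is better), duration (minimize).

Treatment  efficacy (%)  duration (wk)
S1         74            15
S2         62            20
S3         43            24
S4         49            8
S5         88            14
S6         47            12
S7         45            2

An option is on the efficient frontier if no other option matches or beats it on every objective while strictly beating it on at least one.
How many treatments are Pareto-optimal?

S1: dominated by S5 (efficacy 88≥74, duration 14≤15).
S2: dominated by S1 (efficacy 74≥62, duration 15≤20).
S3: dominated by S1 (efficacy 74≥43, duration 15≤24).
S4: not dominated.
S5: not dominated (best efficacy).
S6: dominated by S4 (efficacy 49≥47, duration 8≤12).
S7: not dominated (best duration).
Pareto-optimal: S4, S5, S7 → 3.

3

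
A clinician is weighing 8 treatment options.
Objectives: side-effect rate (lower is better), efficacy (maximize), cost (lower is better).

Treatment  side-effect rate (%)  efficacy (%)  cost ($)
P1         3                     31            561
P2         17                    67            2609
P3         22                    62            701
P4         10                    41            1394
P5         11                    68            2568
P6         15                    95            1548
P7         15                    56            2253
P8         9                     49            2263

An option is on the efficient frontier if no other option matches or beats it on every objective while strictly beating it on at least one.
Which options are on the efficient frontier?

P1, P3, P4, P5, P6, P8

P1: not dominated (best side-effect rate).
P2: dominated by P5 (side-effect rate 11≤17, efficacy 68≥67, cost 2568≤2609).
P3: not dominated.
P4: not dominated.
P5: not dominated.
P6: not dominated (best efficacy).
P7: dominated by P6 (side-effect rate 15≤15, efficacy 95≥56, cost 1548≤2253).
P8: not dominated.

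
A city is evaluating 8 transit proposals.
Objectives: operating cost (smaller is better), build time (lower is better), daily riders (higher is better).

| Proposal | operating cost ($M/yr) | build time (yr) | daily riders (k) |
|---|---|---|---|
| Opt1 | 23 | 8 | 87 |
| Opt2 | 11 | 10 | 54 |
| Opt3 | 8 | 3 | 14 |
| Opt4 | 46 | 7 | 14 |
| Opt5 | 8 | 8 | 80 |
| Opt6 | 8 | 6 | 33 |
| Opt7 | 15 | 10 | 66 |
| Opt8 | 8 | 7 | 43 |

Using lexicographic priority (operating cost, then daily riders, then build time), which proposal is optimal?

Opt5

First minimize operating cost: best is 8, kept {Opt3, Opt5, Opt6, Opt8}.
Then maximize daily riders: best is 80, kept {Opt5}.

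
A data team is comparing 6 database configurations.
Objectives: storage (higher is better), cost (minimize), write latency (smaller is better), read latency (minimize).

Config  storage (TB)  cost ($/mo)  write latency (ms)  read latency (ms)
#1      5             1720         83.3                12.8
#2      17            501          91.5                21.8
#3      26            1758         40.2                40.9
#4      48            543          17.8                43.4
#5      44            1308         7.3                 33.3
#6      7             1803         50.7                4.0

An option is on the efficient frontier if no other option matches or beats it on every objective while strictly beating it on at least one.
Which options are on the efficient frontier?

#1, #2, #4, #5, #6

#1: not dominated.
#2: not dominated (best cost).
#3: dominated by #5 (storage 44≥26, cost 1308≤1758, write latency 7.3≤40.2, read latency 33.3≤40.9).
#4: not dominated (best storage).
#5: not dominated (best write latency).
#6: not dominated (best read latency).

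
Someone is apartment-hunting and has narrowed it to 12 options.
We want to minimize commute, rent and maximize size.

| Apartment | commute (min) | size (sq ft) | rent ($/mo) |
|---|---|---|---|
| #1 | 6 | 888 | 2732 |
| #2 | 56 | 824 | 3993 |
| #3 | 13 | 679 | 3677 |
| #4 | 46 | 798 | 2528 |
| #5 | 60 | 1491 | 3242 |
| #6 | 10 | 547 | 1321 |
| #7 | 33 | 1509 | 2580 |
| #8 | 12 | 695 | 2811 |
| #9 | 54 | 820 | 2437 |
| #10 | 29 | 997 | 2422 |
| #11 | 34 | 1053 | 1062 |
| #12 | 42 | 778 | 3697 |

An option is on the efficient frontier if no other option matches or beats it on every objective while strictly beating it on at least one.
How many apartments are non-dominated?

5

#1: not dominated (best commute).
#2: dominated by #1 (commute 6≤56, size 888≥824, rent 2732≤3993).
#3: dominated by #1 (commute 6≤13, size 888≥679, rent 2732≤3677).
#4: dominated by #10 (commute 29≤46, size 997≥798, rent 2422≤2528).
#5: dominated by #7 (commute 33≤60, size 1509≥1491, rent 2580≤3242).
#6: not dominated.
#7: not dominated (best size).
#8: dominated by #1 (commute 6≤12, size 888≥695, rent 2732≤2811).
#9: dominated by #10 (commute 29≤54, size 997≥820, rent 2422≤2437).
#10: not dominated.
#11: not dominated (best rent).
#12: dominated by #1 (commute 6≤42, size 888≥778, rent 2732≤3697).
Pareto-optimal: #1, #6, #7, #10, #11 → 5.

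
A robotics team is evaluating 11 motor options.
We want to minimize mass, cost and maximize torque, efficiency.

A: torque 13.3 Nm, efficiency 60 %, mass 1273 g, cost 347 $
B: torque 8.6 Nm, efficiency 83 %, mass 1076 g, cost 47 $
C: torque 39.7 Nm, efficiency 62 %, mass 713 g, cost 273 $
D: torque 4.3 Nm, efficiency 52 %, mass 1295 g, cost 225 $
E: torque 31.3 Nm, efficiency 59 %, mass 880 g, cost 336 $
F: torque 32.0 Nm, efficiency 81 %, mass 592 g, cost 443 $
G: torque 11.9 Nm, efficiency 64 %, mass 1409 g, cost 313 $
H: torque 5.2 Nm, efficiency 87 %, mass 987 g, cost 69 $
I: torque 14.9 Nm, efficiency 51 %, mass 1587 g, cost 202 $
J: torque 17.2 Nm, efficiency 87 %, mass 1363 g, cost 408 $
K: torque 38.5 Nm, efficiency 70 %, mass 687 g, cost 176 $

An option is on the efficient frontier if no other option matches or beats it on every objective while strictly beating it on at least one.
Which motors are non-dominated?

B, C, F, H, J, K

A: dominated by C (torque 39.7≥13.3, efficiency 62≥60, mass 713≤1273, cost 273≤347).
B: not dominated (best cost).
C: not dominated (best torque).
D: dominated by B (torque 8.6≥4.3, efficiency 83≥52, mass 1076≤1295, cost 47≤225).
E: dominated by C (torque 39.7≥31.3, efficiency 62≥59, mass 713≤880, cost 273≤336).
F: not dominated (best mass).
G: dominated by K (torque 38.5≥11.9, efficiency 70≥64, mass 687≤1409, cost 176≤313).
H: not dominated.
I: dominated by K (torque 38.5≥14.9, efficiency 70≥51, mass 687≤1587, cost 176≤202).
J: not dominated.
K: not dominated.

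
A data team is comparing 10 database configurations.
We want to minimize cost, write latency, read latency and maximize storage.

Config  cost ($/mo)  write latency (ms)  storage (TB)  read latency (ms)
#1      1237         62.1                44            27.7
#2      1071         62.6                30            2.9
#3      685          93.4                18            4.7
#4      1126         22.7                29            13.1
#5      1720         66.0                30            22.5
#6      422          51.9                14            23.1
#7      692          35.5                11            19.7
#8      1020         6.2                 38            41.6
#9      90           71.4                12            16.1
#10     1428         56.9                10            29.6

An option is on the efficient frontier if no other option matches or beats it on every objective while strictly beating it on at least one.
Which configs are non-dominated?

#1: not dominated (best storage).
#2: not dominated (best read latency).
#3: not dominated.
#4: not dominated.
#5: dominated by #2 (cost 1071≤1720, write latency 62.6≤66.0, storage 30≥30, read latency 2.9≤22.5).
#6: not dominated.
#7: not dominated.
#8: not dominated (best write latency).
#9: not dominated (best cost).
#10: dominated by #4 (cost 1126≤1428, write latency 22.7≤56.9, storage 29≥10, read latency 13.1≤29.6).

#1, #2, #3, #4, #6, #7, #8, #9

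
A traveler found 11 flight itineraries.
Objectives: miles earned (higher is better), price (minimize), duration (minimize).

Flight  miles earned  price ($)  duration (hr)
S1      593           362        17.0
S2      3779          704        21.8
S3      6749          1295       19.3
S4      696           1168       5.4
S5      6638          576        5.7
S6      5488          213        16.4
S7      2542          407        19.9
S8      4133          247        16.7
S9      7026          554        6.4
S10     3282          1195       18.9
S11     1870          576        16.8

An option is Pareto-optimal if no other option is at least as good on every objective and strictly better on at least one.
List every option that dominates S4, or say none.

none

S1: worse on miles earned (593 vs 696).
S2: worse on duration (21.8 vs 5.4).
S3: worse on price (1295 vs 1168).
S5: worse on duration (5.7 vs 5.4).
S6: worse on duration (16.4 vs 5.4).
S7: worse on duration (19.9 vs 5.4).
S8: worse on duration (16.7 vs 5.4).
S9: worse on duration (6.4 vs 5.4).
S10: worse on price (1195 vs 1168).
S11: worse on duration (16.8 vs 5.4).
No option dominates S4.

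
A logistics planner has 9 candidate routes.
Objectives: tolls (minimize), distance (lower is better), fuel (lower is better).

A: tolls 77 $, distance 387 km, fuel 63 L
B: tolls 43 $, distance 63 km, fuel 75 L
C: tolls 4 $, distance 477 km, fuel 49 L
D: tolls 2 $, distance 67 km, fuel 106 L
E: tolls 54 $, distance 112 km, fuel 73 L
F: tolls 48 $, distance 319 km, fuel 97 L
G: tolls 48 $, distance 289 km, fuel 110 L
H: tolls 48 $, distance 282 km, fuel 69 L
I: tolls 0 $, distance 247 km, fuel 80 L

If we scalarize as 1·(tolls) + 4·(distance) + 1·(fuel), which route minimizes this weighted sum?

A: 1·77 + 4·387 + 1·63 = 1688
B: 1·43 + 4·63 + 1·75 = 370
C: 1·4 + 4·477 + 1·49 = 1961
D: 1·2 + 4·67 + 1·106 = 376
E: 1·54 + 4·112 + 1·73 = 575
F: 1·48 + 4·319 + 1·97 = 1421
G: 1·48 + 4·289 + 1·110 = 1314
H: 1·48 + 4·282 + 1·69 = 1245
I: 1·0 + 4·247 + 1·80 = 1068
Lowest: B at 370.

B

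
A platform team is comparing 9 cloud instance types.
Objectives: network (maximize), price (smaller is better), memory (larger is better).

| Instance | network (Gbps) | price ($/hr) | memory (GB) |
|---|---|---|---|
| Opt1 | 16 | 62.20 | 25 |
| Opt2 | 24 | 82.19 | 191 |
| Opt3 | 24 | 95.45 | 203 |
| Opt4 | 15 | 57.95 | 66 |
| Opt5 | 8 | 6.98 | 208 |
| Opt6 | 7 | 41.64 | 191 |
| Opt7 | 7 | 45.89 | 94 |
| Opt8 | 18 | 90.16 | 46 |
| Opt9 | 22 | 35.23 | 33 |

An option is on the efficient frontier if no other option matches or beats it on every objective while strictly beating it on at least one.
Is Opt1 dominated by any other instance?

Opt9 vs Opt1: network 22≥16, price 35.23≤62.20, memory 33≥25 — Opt9 is at least as good on every objective and strictly better on at least one, so Opt9 dominates Opt1.

Yes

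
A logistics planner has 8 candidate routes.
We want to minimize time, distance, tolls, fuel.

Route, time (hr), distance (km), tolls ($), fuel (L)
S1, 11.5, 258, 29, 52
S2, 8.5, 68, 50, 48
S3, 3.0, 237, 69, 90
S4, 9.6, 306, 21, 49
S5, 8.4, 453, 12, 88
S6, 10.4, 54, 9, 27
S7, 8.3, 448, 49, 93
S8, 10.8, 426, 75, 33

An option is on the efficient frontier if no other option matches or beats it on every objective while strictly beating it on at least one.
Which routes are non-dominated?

S2, S3, S4, S5, S6, S7

S1: dominated by S6 (time 10.4≤11.5, distance 54≤258, tolls 9≤29, fuel 27≤52).
S2: not dominated.
S3: not dominated (best time).
S4: not dominated.
S5: not dominated.
S6: not dominated (best distance).
S7: not dominated.
S8: dominated by S6 (time 10.4≤10.8, distance 54≤426, tolls 9≤75, fuel 27≤33).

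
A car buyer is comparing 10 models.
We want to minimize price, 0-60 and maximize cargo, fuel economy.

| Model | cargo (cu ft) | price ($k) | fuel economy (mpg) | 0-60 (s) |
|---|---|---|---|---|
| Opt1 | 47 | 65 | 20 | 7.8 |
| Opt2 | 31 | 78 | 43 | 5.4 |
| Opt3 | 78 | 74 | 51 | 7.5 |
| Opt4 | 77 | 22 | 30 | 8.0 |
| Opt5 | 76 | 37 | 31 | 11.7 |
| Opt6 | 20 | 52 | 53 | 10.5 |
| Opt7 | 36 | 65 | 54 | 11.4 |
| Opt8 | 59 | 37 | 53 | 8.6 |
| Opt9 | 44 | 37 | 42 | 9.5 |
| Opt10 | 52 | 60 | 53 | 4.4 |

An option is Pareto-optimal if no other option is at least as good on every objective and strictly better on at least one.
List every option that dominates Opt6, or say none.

Opt8: cargo 59≥20, price 37≤52, fuel economy 53≥53, 0-60 8.6≤10.5 — dominates Opt6.
Others (Opt1, Opt2, Opt3, Opt4, Opt5, Opt7, Opt9, Opt10) are each worse than Opt6 on at least one objective.

Opt8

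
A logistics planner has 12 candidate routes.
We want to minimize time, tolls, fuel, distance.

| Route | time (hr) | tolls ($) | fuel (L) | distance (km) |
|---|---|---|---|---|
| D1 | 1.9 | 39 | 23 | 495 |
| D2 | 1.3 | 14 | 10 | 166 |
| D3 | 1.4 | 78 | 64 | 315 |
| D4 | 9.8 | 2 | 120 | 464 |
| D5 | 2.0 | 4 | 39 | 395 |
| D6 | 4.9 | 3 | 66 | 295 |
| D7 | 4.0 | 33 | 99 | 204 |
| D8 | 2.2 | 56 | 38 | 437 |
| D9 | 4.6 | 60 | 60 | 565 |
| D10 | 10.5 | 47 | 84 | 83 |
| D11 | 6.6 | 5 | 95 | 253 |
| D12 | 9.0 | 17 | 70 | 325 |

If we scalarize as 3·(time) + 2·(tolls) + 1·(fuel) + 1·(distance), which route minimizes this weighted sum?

D1: 3·1.9 + 2·39 + 1·23 + 1·495 = 601.7
D2: 3·1.3 + 2·14 + 1·10 + 1·166 = 207.9
D3: 3·1.4 + 2·78 + 1·64 + 1·315 = 539.2
D4: 3·9.8 + 2·2 + 1·120 + 1·464 = 617.4
D5: 3·2.0 + 2·4 + 1·39 + 1·395 = 448.0
D6: 3·4.9 + 2·3 + 1·66 + 1·295 = 381.7
D7: 3·4.0 + 2·33 + 1·99 + 1·204 = 381.0
D8: 3·2.2 + 2·56 + 1·38 + 1·437 = 593.6
D9: 3·4.6 + 2·60 + 1·60 + 1·565 = 758.8
D10: 3·10.5 + 2·47 + 1·84 + 1·83 = 292.5
D11: 3·6.6 + 2·5 + 1·95 + 1·253 = 377.8
D12: 3·9.0 + 2·17 + 1·70 + 1·325 = 456.0
Lowest: D2 at 207.9.

D2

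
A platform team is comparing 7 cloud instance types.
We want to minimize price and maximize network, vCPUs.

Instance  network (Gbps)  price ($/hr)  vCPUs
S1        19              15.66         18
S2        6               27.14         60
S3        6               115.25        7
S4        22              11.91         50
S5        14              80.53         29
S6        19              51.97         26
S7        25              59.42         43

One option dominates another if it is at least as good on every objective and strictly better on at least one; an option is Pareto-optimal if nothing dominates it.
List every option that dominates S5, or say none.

S4: network 22≥14, price 11.91≤80.53, vCPUs 50≥29 — dominates S5.
S7: network 25≥14, price 59.42≤80.53, vCPUs 43≥29 — dominates S5.
Others (S1, S2, S3, S6) are each worse than S5 on at least one objective.

S4, S7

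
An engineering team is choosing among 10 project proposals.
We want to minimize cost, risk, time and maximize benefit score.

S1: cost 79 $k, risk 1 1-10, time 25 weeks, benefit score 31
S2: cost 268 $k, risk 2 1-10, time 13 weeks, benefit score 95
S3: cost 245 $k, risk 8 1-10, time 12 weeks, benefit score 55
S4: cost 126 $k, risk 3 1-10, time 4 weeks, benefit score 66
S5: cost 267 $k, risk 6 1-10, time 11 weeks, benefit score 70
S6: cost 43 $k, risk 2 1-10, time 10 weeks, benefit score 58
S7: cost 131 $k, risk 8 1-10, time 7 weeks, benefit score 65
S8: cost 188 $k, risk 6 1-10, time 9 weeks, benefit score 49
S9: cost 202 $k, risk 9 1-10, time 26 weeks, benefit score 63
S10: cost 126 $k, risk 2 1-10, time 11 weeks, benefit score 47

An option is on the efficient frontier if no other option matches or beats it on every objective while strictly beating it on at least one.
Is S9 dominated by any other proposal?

S4 vs S9: cost 126≤202, risk 3≤9, time 4≤26, benefit score 66≥63 — S4 is at least as good on every objective and strictly better on at least one, so S4 dominates S9.

Yes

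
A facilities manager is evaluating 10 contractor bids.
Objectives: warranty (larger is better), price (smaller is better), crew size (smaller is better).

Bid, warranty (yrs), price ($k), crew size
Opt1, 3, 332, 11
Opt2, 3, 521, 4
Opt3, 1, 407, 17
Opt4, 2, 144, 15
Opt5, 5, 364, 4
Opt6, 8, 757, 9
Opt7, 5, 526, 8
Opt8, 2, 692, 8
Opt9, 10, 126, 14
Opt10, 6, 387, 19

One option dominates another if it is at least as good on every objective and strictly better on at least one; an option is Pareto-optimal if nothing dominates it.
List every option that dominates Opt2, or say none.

Opt5

Opt5: warranty 5≥3, price 364≤521, crew size 4≤4 — dominates Opt2.
Others (Opt1, Opt3, Opt4, Opt6, Opt7, Opt8, Opt9, Opt10) are each worse than Opt2 on at least one objective.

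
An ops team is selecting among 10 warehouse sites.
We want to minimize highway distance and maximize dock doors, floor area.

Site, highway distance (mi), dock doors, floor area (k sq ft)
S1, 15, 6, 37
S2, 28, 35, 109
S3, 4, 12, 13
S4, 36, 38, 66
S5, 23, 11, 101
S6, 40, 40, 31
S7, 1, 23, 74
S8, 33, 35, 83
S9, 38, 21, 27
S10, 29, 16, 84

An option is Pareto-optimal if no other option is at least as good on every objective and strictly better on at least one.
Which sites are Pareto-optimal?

S1: dominated by S7 (highway distance 1≤15, dock doors 23≥6, floor area 74≥37).
S2: not dominated (best floor area).
S3: dominated by S7 (highway distance 1≤4, dock doors 23≥12, floor area 74≥13).
S4: not dominated.
S5: not dominated.
S6: not dominated (best dock doors).
S7: not dominated (best highway distance).
S8: dominated by S2 (highway distance 28≤33, dock doors 35≥35, floor area 109≥83).
S9: dominated by S2 (highway distance 28≤38, dock doors 35≥21, floor area 109≥27).
S10: dominated by S2 (highway distance 28≤29, dock doors 35≥16, floor area 109≥84).

S2, S4, S5, S6, S7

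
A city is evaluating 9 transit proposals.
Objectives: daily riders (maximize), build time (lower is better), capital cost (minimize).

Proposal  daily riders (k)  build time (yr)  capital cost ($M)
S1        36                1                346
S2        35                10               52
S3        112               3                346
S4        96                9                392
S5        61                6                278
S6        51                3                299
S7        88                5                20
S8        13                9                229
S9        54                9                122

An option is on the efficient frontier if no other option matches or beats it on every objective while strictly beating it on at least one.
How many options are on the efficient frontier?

S1: not dominated (best build time).
S2: dominated by S7 (daily riders 88≥35, build time 5≤10, capital cost 20≤52).
S3: not dominated (best daily riders).
S4: dominated by S3 (daily riders 112≥96, build time 3≤9, capital cost 346≤392).
S5: dominated by S7 (daily riders 88≥61, build time 5≤6, capital cost 20≤278).
S6: not dominated.
S7: not dominated (best capital cost).
S8: dominated by S7 (daily riders 88≥13, build time 5≤9, capital cost 20≤229).
S9: dominated by S7 (daily riders 88≥54, build time 5≤9, capital cost 20≤122).
Pareto-optimal: S1, S3, S6, S7 → 4.

4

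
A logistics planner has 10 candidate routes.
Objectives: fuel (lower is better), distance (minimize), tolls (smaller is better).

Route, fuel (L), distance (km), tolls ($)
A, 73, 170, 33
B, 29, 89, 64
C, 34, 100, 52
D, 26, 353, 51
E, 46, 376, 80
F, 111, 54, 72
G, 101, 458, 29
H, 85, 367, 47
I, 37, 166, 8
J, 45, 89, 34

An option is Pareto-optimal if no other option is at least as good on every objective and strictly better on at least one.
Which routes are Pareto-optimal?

B, C, D, F, I, J

A: dominated by I (fuel 37≤73, distance 166≤170, tolls 8≤33).
B: not dominated.
C: not dominated.
D: not dominated (best fuel).
E: dominated by B (fuel 29≤46, distance 89≤376, tolls 64≤80).
F: not dominated (best distance).
G: dominated by I (fuel 37≤101, distance 166≤458, tolls 8≤29).
H: dominated by A (fuel 73≤85, distance 170≤367, tolls 33≤47).
I: not dominated (best tolls).
J: not dominated.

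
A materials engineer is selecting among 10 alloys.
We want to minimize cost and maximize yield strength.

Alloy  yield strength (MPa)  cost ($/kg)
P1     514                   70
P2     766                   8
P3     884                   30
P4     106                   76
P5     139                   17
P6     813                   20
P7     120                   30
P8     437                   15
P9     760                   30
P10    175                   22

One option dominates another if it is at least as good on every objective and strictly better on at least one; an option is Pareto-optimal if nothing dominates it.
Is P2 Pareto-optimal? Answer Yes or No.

Yes

P1: worse on yield strength (514 vs 766).
P3: worse on cost (30 vs 8).
P4: worse on yield strength (106 vs 766).
P5: worse on yield strength (139 vs 766).
P6: worse on cost (20 vs 8).
P7: worse on yield strength (120 vs 766).
P8: worse on yield strength (437 vs 766).
P9: worse on yield strength (760 vs 766).
P10: worse on yield strength (175 vs 766).
No option is at least as good as P2 on every objective and strictly better on one.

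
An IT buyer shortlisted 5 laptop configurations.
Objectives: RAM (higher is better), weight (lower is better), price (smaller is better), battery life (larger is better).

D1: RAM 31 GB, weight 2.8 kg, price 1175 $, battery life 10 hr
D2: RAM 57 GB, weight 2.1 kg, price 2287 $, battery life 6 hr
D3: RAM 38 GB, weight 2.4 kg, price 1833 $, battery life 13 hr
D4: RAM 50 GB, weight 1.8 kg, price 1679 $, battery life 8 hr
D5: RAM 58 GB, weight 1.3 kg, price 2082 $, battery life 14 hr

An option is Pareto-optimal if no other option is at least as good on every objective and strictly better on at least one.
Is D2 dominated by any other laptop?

Yes

D5 vs D2: RAM 58≥57, weight 1.3≤2.1, price 2082≤2287, battery life 14≥6 — D5 is at least as good on every objective and strictly better on at least one, so D5 dominates D2.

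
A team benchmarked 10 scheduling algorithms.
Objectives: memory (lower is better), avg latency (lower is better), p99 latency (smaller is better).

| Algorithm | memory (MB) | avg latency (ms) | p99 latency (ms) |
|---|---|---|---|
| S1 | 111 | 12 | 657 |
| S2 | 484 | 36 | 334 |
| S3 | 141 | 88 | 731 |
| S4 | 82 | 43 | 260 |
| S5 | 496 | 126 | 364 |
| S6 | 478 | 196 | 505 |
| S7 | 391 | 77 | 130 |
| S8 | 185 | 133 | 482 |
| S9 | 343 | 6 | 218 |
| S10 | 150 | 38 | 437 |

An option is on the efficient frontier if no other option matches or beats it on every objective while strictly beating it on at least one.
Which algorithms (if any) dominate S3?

S1: memory 111≤141, avg latency 12≤88, p99 latency 657≤731 — dominates S3.
S4: memory 82≤141, avg latency 43≤88, p99 latency 260≤731 — dominates S3.
Others (S2, S5, S6, S7, S8, S9, S10) are each worse than S3 on at least one objective.

S1, S4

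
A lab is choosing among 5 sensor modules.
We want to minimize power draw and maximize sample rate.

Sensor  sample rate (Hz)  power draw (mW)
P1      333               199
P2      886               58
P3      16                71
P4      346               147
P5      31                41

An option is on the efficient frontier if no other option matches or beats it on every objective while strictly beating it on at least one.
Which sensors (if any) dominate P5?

none

P1: worse on power draw (199 vs 41).
P2: worse on power draw (58 vs 41).
P3: worse on sample rate (16 vs 31).
P4: worse on power draw (147 vs 41).
No option dominates P5.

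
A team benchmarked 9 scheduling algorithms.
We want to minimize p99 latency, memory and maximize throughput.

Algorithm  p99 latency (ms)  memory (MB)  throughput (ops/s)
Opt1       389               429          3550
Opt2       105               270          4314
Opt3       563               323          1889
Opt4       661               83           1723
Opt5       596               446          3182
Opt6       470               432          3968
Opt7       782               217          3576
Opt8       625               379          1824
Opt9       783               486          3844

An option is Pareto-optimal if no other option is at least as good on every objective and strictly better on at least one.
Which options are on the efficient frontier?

Opt2, Opt4, Opt7

Opt1: dominated by Opt2 (p99 latency 105≤389, memory 270≤429, throughput 4314≥3550).
Opt2: not dominated (best p99 latency).
Opt3: dominated by Opt2 (p99 latency 105≤563, memory 270≤323, throughput 4314≥1889).
Opt4: not dominated (best memory).
Opt5: dominated by Opt1 (p99 latency 389≤596, memory 429≤446, throughput 3550≥3182).
Opt6: dominated by Opt2 (p99 latency 105≤470, memory 270≤432, throughput 4314≥3968).
Opt7: not dominated.
Opt8: dominated by Opt2 (p99 latency 105≤625, memory 270≤379, throughput 4314≥1824).
Opt9: dominated by Opt2 (p99 latency 105≤783, memory 270≤486, throughput 4314≥3844).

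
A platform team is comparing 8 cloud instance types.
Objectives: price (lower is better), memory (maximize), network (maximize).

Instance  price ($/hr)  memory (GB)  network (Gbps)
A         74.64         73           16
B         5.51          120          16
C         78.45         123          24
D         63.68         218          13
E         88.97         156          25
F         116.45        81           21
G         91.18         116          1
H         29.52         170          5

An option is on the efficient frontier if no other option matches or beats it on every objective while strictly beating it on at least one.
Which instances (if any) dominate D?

A: worse on price (74.64 vs 63.68).
B: worse on memory (120 vs 218).
C: worse on price (78.45 vs 63.68).
E: worse on price (88.97 vs 63.68).
F: worse on price (116.45 vs 63.68).
G: worse on price (91.18 vs 63.68).
H: worse on memory (170 vs 218).
No option dominates D.

none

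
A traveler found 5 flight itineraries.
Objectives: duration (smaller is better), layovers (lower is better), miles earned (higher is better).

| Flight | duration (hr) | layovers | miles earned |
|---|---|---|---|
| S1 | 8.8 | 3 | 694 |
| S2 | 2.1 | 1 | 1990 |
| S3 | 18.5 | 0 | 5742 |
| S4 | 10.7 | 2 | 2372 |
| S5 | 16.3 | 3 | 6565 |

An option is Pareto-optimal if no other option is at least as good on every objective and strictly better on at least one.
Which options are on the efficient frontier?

S2, S3, S4, S5

S1: dominated by S2 (duration 2.1≤8.8, layovers 1≤3, miles earned 1990≥694).
S2: not dominated (best duration).
S3: not dominated (best layovers).
S4: not dominated.
S5: not dominated (best miles earned).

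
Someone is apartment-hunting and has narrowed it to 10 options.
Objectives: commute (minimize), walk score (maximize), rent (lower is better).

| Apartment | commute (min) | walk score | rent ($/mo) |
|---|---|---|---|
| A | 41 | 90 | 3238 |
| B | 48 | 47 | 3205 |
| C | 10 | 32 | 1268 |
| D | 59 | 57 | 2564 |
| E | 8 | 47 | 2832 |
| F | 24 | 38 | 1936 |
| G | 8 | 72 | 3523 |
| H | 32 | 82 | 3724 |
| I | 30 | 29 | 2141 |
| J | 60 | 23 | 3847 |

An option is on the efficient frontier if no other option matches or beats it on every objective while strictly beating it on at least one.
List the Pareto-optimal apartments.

A, C, D, E, F, G, H

A: not dominated (best walk score).
B: dominated by E (commute 8≤48, walk score 47≥47, rent 2832≤3205).
C: not dominated (best rent).
D: not dominated.
E: not dominated.
F: not dominated.
G: not dominated.
H: not dominated.
I: dominated by C (commute 10≤30, walk score 32≥29, rent 1268≤2141).
J: dominated by A (commute 41≤60, walk score 90≥23, rent 3238≤3847).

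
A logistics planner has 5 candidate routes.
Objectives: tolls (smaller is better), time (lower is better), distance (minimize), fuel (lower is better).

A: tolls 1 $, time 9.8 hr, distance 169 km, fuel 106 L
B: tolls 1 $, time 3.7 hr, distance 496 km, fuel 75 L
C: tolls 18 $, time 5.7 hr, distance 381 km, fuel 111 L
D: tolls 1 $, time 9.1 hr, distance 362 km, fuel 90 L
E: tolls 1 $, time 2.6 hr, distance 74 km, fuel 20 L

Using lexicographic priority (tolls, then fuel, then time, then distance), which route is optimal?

E

First minimize tolls: best is 1, kept {A, B, D, E}.
Then minimize fuel: best is 20, kept {E}.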